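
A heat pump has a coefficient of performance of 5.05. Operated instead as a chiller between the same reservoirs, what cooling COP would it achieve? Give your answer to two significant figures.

4.1

Since Q_H = Q_C + W for any cycle, COP_R = Q_C/W = Q_H/W − 1.
COP_R = 5.05 − 1 = 4.05.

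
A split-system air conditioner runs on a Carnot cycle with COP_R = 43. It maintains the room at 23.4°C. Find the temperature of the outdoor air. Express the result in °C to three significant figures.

30.3 °C

COP_R = T_C/(T_H − T_C) gives T_H − T_C = T_C/COP.
With T_C = 296.55 K, T_H = 296.55 × (1 + 1/43) = 303.45 K.
Converting, 303.45 K = 30.30°C.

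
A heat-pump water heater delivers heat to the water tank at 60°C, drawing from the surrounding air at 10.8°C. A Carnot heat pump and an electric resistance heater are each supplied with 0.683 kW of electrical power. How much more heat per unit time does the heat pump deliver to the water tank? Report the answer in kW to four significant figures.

In absolute terms T_C = 283.95 K and T_H = 333.15 K, so ΔT = 49.20 K.
COP_Carnot = T_H/ΔT = 333.15/49.20 = 6.771.
The heat pump delivers Q̇_H = COP × Ẇ = 4.625 kW; the resistance heater delivers Ẇ = 0.6830 kW.
Extra = (COP − 1)·Ẇ = 3.942 kW.

3.942 kW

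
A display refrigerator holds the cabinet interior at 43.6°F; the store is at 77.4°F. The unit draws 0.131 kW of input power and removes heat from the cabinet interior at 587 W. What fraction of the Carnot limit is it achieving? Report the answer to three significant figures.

0.301

Converting, Q̇_C = 587.0 W = 0.5870 kW, so COP_actual = Q̇_C/Ẇ = 0.5870/0.1310 = 4.481.
In absolute terms T_C = 279.59 K and T_H = 298.37 K, so ΔT = 18.78 K.
COP_Carnot = T_C/ΔT = 279.59/18.78 = 14.89.
η_II = COP_actual/COP_Carnot = 4.481/14.89 = 0.3009.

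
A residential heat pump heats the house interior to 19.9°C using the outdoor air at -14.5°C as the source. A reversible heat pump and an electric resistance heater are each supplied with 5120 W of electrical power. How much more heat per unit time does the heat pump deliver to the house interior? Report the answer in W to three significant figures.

In absolute terms T_C = 258.65 K and T_H = 293.05 K, so ΔT = 34.40 K.
COP_Carnot = T_H/ΔT = 293.05/34.40 = 8.519.
The heat pump delivers Q̇_H = COP × Ẇ = 43620 W; the resistance heater delivers Ẇ = 5120 W.
Extra = (COP − 1)·Ẇ = 38500 W.

38500 W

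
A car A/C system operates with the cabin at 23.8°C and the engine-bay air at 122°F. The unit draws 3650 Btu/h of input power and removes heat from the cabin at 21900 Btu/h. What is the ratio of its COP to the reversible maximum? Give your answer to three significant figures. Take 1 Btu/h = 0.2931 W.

0.529

COP_actual = Q̇_C/Ẇ = 21900/3650 = 6.000.
In absolute terms T_C = 296.95 K and T_H = 323.15 K, so ΔT = 26.20 K.
COP_Carnot = T_C/ΔT = 296.95/26.20 = 11.33.
η_II = COP_actual/COP_Carnot = 6.000/11.33 = 0.5294.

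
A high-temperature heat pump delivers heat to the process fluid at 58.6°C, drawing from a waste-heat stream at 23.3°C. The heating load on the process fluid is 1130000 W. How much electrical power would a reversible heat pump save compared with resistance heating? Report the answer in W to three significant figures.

In absolute terms T_C = 296.45 K and T_H = 331.75 K, so ΔT = 35.30 K.
COP_Carnot = T_H/ΔT = 331.75/35.30 = 9.398.
Resistance heating needs Ẇ_res = Q̇_H = 1130000 W; the reversible heat pump needs only Ẇ_hp = Q̇_H/COP = 120200 W.
Saving = 1130000 − 120200 = 1010000 W.

1010000 W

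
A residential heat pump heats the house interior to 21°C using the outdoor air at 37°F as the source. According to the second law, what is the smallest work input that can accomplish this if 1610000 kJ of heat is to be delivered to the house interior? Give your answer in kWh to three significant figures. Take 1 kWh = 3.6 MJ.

27.7 kWh

In absolute terms T_C = 275.93 K and T_H = 294.15 K, so ΔT = 18.22 K.
The reversible limit is COP_HP = T_H/ΔT = 16.14, so W_min = Q_H/COP = Q_H·ΔT/T_H.
W_min = 1610000 × 18.22/294.15 = 99740 kJ = 27.70 kWh.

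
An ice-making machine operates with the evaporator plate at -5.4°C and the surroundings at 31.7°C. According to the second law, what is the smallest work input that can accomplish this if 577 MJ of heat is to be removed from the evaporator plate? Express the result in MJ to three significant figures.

In absolute terms T_C = 267.75 K and T_H = 304.85 K, so ΔT = 37.10 K.
The reversible limit is COP_R = T_C/ΔT = 7.217, so W_min = Q_C/COP = Q_C·ΔT/T_C.
W_min = 577.0 × 37.10/267.75 = 79.95 MJ.

80.0 MJ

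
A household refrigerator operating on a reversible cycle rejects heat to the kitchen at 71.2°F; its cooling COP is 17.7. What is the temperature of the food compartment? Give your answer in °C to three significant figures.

6.01 °C

For a Carnot refrigerator COP_R = T_C/(T_H − T_C), so T_C = COP·T_H/(1 + COP).
With T_H = 294.93 K, T_C = 17.7 × 294.93/18.70 = 279.16 K.
Converting, 279.16 K = 6.01°C.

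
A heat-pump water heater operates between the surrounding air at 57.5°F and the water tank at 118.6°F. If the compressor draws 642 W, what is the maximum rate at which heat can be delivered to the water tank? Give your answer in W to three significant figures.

6080 W

In absolute terms T_C = 287.32 K and T_H = 321.26 K, so ΔT = 33.94 K.
COP_Carnot = T_H/ΔT = 321.26/33.94 = 9.464.
Q̇_max = COP_Carnot × Ẇ = 9.464 × 642.0 W = 6076 W.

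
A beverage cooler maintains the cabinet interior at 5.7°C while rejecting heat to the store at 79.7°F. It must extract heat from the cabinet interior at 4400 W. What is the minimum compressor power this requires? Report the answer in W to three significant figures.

In absolute terms T_C = 278.85 K and T_H = 299.65 K, so ΔT = 20.80 K.
COP_Carnot = T_C/ΔT = 278.85/20.80 = 13.41.
Ẇ_min = Q̇/COP_Carnot = 4400/13.41 = 328.2 W.

328 W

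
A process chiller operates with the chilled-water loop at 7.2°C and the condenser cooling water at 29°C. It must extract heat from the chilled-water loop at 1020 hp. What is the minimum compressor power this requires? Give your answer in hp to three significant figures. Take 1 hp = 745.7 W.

79.3 hp

In absolute terms T_C = 280.35 K and T_H = 302.15 K, so ΔT = 21.80 K.
COP_Carnot = T_C/ΔT = 280.35/21.80 = 12.86.
Ẇ_min = Q̇/COP_Carnot = 1020/12.86 = 79.32 hp.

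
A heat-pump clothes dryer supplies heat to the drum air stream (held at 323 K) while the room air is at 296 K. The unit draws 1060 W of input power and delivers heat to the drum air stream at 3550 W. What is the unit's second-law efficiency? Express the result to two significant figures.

COP_actual = Q̇_H/Ẇ = 3550/1060 = 3.349.
The reservoir spacing is ΔT = 323 − 296 = 27.00 K.
COP_Carnot = T_H/ΔT = 323.00/27.00 = 11.96.
η_II = COP_actual/COP_Carnot = 3.349/11.96 = 0.2800.

0.28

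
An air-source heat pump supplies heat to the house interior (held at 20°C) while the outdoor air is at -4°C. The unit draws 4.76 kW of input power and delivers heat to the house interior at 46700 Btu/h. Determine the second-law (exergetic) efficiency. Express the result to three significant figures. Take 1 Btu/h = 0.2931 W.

Converting, Q̇_H = 46700 Btu/h = 13.69 kW, so COP_actual = Q̇_H/Ẇ = 13.69/4.760 = 2.876.
In absolute terms T_C = 269.15 K and T_H = 293.15 K, so ΔT = 24.00 K.
COP_Carnot = T_H/ΔT = 293.15/24.00 = 12.21.
η_II = COP_actual/COP_Carnot = 2.876/12.21 = 0.2354.

0.235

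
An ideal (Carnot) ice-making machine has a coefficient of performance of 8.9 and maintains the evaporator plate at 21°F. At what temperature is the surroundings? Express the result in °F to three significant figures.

75.0 °F

COP_R = T_C/(T_H − T_C) gives T_H − T_C = T_C/COP.
With T_C = 267.04 K, T_H = 267.04 × (1 + 1/8.9) = 297.04 K.
Converting, 297.04 K = 75.01°F.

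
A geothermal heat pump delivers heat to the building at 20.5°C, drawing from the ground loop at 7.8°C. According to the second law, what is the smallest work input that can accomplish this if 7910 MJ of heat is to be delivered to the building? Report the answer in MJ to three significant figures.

342 MJ

In absolute terms T_C = 280.95 K and T_H = 293.65 K, so ΔT = 12.70 K.
The reversible limit is COP_HP = T_H/ΔT = 23.12, so W_min = Q_H/COP = Q_H·ΔT/T_H.
W_min = 7910 × 12.70/293.65 = 342.1 MJ.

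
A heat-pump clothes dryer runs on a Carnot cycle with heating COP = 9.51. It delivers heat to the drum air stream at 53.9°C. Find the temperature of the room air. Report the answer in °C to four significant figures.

19.51 °C

COP_HP = T_H/(T_H − T_C) gives T_H − T_C = T_H/COP.
With T_H = 327.05 K, T_C = 327.05 × (1 − 1/9.51) = 292.66 K.
Converting, 292.66 K = 19.51°C.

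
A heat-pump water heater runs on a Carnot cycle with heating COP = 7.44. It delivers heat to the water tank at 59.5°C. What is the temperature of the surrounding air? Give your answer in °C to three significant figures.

COP_HP = T_H/(T_H − T_C) gives T_H − T_C = T_H/COP.
With T_H = 332.65 K, T_C = 332.65 × (1 − 1/7.44) = 287.94 K.
Converting, 287.94 K = 14.79°C.

14.8 °C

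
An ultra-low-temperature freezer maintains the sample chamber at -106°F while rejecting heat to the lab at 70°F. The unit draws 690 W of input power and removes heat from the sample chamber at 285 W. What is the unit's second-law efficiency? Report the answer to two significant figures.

COP_actual = Q̇_C/Ẇ = 285.0/690.0 = 0.4130.
In absolute terms T_C = 196.48 K and T_H = 294.26 K, so ΔT = 97.78 K.
COP_Carnot = T_C/ΔT = 196.48/97.78 = 2.009.
η_II = COP_actual/COP_Carnot = 0.4130/2.009 = 0.2055.

0.21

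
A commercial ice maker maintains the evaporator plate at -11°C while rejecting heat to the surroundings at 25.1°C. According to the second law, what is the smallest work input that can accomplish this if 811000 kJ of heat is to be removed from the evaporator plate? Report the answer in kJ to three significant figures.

112000 kJ

In absolute terms T_C = 262.15 K and T_H = 298.25 K, so ΔT = 36.10 K.
The reversible limit is COP_R = T_C/ΔT = 7.262, so W_min = Q_C/COP = Q_C·ΔT/T_C.
W_min = 811000 × 36.10/262.15 = 111700 kJ.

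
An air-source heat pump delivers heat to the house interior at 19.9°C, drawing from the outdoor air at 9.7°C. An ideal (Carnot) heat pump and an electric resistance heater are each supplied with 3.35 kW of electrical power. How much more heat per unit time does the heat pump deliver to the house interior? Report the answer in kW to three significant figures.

In absolute terms T_C = 282.85 K and T_H = 293.05 K, so ΔT = 10.20 K.
COP_Carnot = T_H/ΔT = 293.05/10.20 = 28.73.
The heat pump delivers Q̇_H = COP × Ẇ = 96.25 kW; the resistance heater delivers Ẇ = 3.350 kW.
Extra = (COP − 1)·Ẇ = 92.90 kW.

92.9 kW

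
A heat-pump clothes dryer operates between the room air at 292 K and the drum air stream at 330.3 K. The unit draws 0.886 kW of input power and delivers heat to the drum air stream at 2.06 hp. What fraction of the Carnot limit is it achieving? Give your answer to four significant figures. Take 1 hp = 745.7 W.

Converting, Q̇_H = 2.060 hp = 1.536 kW, so COP_actual = Q̇_H/Ẇ = 1.536/0.8860 = 1.734.
The reservoir spacing is ΔT = 330.3 − 292 = 38.30 K.
COP_Carnot = T_H/ΔT = 330.30/38.30 = 8.624.
η_II = COP_actual/COP_Carnot = 1.734/8.624 = 0.2010.

0.2010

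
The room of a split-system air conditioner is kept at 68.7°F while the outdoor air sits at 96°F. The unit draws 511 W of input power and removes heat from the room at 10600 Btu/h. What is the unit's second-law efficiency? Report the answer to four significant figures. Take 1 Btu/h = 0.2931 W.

Converting, Q̇_C = 10600 Btu/h = 3107 W, so COP_actual = Q̇_C/Ẇ = 3107/511.0 = 6.080.
In absolute terms T_C = 293.54 K and T_H = 308.71 K, so ΔT = 15.17 K.
COP_Carnot = T_C/ΔT = 293.54/15.17 = 19.35.
η_II = COP_actual/COP_Carnot = 6.080/19.35 = 0.3141.

0.3141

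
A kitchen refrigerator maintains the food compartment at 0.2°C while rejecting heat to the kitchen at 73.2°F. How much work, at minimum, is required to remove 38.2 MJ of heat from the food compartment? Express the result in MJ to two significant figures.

3.2 MJ

In absolute terms T_C = 273.35 K and T_H = 296.04 K, so ΔT = 22.69 K.
The reversible limit is COP_R = T_C/ΔT = 12.05, so W_min = Q_C/COP = Q_C·ΔT/T_C.
W_min = 38.20 × 22.69/273.35 = 3.171 MJ.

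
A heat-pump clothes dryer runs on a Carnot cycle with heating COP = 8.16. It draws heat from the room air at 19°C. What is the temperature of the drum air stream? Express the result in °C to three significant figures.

59.8 °C

COP_HP = T_H/(T_H − T_C) rearranges to T_H = COP·T_C/(COP − 1).
With T_C = 292.15 K, T_H = 8.16 × 292.15/7.160 = 332.95 K.
Converting, 332.95 K = 59.80°C.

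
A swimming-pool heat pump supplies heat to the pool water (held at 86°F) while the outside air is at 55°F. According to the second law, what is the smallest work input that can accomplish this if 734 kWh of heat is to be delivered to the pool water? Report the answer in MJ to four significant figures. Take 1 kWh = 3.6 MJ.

150.1 MJ

In absolute terms T_C = 285.93 K and T_H = 303.15 K, so ΔT = 17.22 K.
The reversible limit is COP_HP = T_H/ΔT = 17.60, so W_min = Q_H/COP = Q_H·ΔT/T_H.
W_min = 734.0 × 17.22/303.15 = 41.70 kWh = 150.1 MJ.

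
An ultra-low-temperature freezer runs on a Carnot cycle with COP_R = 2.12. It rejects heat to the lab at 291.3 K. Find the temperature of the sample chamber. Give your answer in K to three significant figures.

For a Carnot refrigerator COP_R = T_C/(T_H − T_C), so T_C = COP·T_H/(1 + COP).
With T_H = 291.30 K, T_C = 2.12 × 291.30/3.120 = 197.93 K.

198 K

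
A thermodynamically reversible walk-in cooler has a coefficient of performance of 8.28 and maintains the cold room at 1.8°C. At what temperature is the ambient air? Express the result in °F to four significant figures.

COP_R = T_C/(T_H − T_C) gives T_H − T_C = T_C/COP.
With T_C = 274.95 K, T_H = 274.95 × (1 + 1/8.28) = 308.16 K.
Converting, 308.16 K = 95.01°F.

95.01 °F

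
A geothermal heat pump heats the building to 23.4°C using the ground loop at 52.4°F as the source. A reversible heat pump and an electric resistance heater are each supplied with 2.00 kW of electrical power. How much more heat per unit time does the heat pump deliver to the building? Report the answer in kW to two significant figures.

In absolute terms T_C = 284.48 K and T_H = 296.55 K, so ΔT = 12.07 K.
COP_Carnot = T_H/ΔT = 296.55/12.07 = 24.58.
The heat pump delivers Q̇_H = COP × Ẇ = 49.15 kW; the resistance heater delivers Ẇ = 2.000 kW.
Extra = (COP − 1)·Ẇ = 47.15 kW.

47 kW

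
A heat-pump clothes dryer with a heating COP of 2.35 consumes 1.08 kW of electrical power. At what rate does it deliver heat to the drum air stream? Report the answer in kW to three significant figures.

2.54 kW

Q̇_H = COP_HP × Ẇ = 2.35 × 1.080 = 2.538 kW.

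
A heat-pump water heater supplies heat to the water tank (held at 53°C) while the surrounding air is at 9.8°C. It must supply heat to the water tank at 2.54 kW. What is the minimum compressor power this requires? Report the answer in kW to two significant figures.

In absolute terms T_C = 282.95 K and T_H = 326.15 K, so ΔT = 43.20 K.
COP_Carnot = T_H/ΔT = 326.15/43.20 = 7.550.
Ẇ_min = Q̇/COP_Carnot = 2.540/7.550 = 0.3364 kW.

0.34 kW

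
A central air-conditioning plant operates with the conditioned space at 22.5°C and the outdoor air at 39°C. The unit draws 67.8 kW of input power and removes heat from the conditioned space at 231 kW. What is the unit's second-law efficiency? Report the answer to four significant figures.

COP_actual = Q̇_C/Ẇ = 231.0/67.80 = 3.407.
In absolute terms T_C = 295.65 K and T_H = 312.15 K, so ΔT = 16.50 K.
COP_Carnot = T_C/ΔT = 295.65/16.50 = 17.92.
η_II = COP_actual/COP_Carnot = 3.407/17.92 = 0.1901.

0.1901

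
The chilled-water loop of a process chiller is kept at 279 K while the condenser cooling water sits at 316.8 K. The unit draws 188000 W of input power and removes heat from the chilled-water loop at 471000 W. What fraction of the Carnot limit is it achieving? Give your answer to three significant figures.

COP_actual = Q̇_C/Ẇ = 471000/188000 = 2.505.
The reservoir spacing is ΔT = 316.8 − 279 = 37.80 K.
COP_Carnot = T_C/ΔT = 279.00/37.80 = 7.381.
η_II = COP_actual/COP_Carnot = 2.505/7.381 = 0.3394.

0.339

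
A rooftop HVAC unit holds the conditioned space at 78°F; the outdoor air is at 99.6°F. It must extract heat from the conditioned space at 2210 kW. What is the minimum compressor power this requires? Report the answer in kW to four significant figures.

In absolute terms T_C = 298.71 K and T_H = 310.71 K, so ΔT = 12.00 K.
COP_Carnot = T_C/ΔT = 298.71/12.00 = 24.89.
Ẇ_min = Q̇/COP_Carnot = 2210/24.89 = 88.78 kW.

88.78 kW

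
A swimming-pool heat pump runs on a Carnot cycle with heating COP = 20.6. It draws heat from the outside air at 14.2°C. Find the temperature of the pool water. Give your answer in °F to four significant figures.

COP_HP = T_H/(T_H − T_C) rearranges to T_H = COP·T_C/(COP − 1).
With T_C = 287.35 K, T_H = 20.6 × 287.35/19.60 = 302.01 K.
Converting, 302.01 K = 83.95°F.

83.95 °F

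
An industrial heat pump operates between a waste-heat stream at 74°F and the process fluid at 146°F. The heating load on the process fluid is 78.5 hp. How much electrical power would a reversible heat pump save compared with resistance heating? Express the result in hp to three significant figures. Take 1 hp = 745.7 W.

69.2 hp

In absolute terms T_C = 296.48 K and T_H = 336.48 K, so ΔT = 40.00 K.
COP_Carnot = T_H/ΔT = 336.48/40.00 = 8.412.
Resistance heating needs Ẇ_res = Q̇_H = 78.50 hp; the reversible heat pump needs only Ẇ_hp = Q̇_H/COP = 9.332 hp.
Saving = 78.50 − 9.332 = 69.17 hp.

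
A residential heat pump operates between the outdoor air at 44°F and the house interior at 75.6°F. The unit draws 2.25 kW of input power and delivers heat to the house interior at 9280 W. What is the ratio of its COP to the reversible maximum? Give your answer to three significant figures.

Converting, Q̇_H = 9280 W = 9.280 kW, so COP_actual = Q̇_H/Ẇ = 9.280/2.250 = 4.124.
In absolute terms T_C = 279.82 K and T_H = 297.37 K, so ΔT = 17.56 K.
COP_Carnot = T_H/ΔT = 297.37/17.56 = 16.94.
η_II = COP_actual/COP_Carnot = 4.124/16.94 = 0.2435.

0.243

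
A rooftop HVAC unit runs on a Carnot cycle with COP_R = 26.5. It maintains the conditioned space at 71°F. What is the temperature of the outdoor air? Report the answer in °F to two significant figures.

COP_R = T_C/(T_H − T_C) gives T_H − T_C = T_C/COP.
With T_C = 294.82 K, T_H = 294.82 × (1 + 1/26.5) = 305.94 K.
Converting, 305.94 K = 91.03°F.

91 °F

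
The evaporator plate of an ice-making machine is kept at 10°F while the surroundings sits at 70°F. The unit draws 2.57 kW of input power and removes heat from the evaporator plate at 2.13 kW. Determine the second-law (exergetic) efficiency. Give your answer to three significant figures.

0.106

COP_actual = Q̇_C/Ẇ = 2.130/2.570 = 0.8288.
In absolute terms T_C = 260.93 K and T_H = 294.26 K, so ΔT = 33.33 K.
COP_Carnot = T_C/ΔT = 260.93/33.33 = 7.828.
η_II = COP_actual/COP_Carnot = 0.8288/7.828 = 0.1059.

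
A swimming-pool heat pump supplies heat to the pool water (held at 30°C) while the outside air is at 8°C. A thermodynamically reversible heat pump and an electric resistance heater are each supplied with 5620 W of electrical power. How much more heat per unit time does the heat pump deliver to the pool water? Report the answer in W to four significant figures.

71820 W

In absolute terms T_C = 281.15 K and T_H = 303.15 K, so ΔT = 22.00 K.
COP_Carnot = T_H/ΔT = 303.15/22.00 = 13.78.
The heat pump delivers Q̇_H = COP × Ẇ = 77440 W; the resistance heater delivers Ẇ = 5620 W.
Extra = (COP − 1)·Ẇ = 71820 W.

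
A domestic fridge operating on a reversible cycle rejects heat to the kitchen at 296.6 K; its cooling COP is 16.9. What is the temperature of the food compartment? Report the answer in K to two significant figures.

280 K

For a Carnot refrigerator COP_R = T_C/(T_H − T_C), so T_C = COP·T_H/(1 + COP).
With T_H = 296.60 K, T_C = 16.9 × 296.60/17.90 = 280.03 K.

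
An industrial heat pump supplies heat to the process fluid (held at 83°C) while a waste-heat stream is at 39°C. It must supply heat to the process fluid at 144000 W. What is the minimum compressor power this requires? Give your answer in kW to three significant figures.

17.8 kW

In absolute terms T_C = 312.15 K and T_H = 356.15 K, so ΔT = 44.00 K.
COP_Carnot = T_H/ΔT = 356.15/44.00 = 8.094.
Ẇ_min = Q̇/COP_Carnot = 144000/8.094 = 17790 W = 17.79 kW.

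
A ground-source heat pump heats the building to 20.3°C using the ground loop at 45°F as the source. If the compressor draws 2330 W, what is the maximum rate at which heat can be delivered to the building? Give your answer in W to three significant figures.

In absolute terms T_C = 280.37 K and T_H = 293.45 K, so ΔT = 13.08 K.
COP_Carnot = T_H/ΔT = 293.45/13.08 = 22.44.
Q̇_max = COP_Carnot × Ẇ = 22.44 × 2330 W = 52280 W.

52300 W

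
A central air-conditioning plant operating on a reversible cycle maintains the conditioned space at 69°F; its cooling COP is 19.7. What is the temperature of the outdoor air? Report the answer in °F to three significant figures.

95.8 °F

COP_R = T_C/(T_H − T_C) gives T_H − T_C = T_C/COP.
With T_C = 293.71 K, T_H = 293.71 × (1 + 1/19.7) = 308.61 K.
Converting, 308.61 K = 95.84°F.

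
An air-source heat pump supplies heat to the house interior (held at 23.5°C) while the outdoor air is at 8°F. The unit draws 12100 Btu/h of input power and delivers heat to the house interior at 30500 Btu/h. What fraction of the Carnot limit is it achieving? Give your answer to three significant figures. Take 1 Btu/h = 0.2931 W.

COP_actual = Q̇_H/Ẇ = 30500/12100 = 2.521.
In absolute terms T_C = 259.82 K and T_H = 296.65 K, so ΔT = 36.83 K.
COP_Carnot = T_H/ΔT = 296.65/36.83 = 8.054.
η_II = COP_actual/COP_Carnot = 2.521/8.054 = 0.3130.

0.313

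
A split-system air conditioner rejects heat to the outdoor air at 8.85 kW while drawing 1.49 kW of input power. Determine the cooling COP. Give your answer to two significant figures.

The first law gives Q̇_H = Q̇_C + Ẇ, so the three rates are Q̇_C = 7.360, Q̇_H = 8.850, Ẇ = 1.490 kW.
COP_R = Q̇_C/Ẇ = 7.360/1.490 = 4.940.

4.9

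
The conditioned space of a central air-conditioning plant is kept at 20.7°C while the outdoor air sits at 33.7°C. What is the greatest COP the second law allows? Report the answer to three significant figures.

In absolute terms T_C = 293.85 K and T_H = 306.85 K, so ΔT = 13.00 K.
For a reversible cycle, COP_Carnot = T_C/ΔT = 293.85/13.00 = 22.60.

22.6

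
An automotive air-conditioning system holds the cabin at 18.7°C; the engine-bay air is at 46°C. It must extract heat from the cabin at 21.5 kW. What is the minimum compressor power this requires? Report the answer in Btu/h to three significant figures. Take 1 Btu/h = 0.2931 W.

6860 Btu/h

In absolute terms T_C = 291.85 K and T_H = 319.15 K, so ΔT = 27.30 K.
COP_Carnot = T_C/ΔT = 291.85/27.30 = 10.69.
Ẇ_min = Q̇/COP_Carnot = 21.50/10.69 = 2.011 kW = 6862 Btu/h.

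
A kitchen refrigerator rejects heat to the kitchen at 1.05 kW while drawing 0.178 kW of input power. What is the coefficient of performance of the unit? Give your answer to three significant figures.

The first law gives Q̇_H = Q̇_C + Ẇ, so the three rates are Q̇_C = 0.8720, Q̇_H = 1.050, Ẇ = 0.1780 kW.
COP_R = Q̇_C/Ẇ = 0.8720/0.1780 = 4.899.

4.90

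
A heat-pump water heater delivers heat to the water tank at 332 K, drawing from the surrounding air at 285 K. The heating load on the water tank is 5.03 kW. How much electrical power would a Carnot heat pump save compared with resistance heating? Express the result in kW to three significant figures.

4.32 kW

The reservoir spacing is ΔT = 332 − 285 = 47.00 K.
COP_Carnot = T_H/ΔT = 332.00/47.00 = 7.064.
Resistance heating needs Ẇ_res = Q̇_H = 5.030 kW; the reversible heat pump needs only Ẇ_hp = Q̇_H/COP = 0.7121 kW.
Saving = 5.030 − 0.7121 = 4.318 kW.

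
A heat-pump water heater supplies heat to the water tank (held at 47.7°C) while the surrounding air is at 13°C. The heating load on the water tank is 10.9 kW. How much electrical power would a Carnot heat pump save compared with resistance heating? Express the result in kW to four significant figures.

9.721 kW

In absolute terms T_C = 286.15 K and T_H = 320.85 K, so ΔT = 34.70 K.
COP_Carnot = T_H/ΔT = 320.85/34.70 = 9.246.
Resistance heating needs Ẇ_res = Q̇_H = 10.90 kW; the reversible heat pump needs only Ẇ_hp = Q̇_H/COP = 1.179 kW.
Saving = 10.90 − 1.179 = 9.721 kW.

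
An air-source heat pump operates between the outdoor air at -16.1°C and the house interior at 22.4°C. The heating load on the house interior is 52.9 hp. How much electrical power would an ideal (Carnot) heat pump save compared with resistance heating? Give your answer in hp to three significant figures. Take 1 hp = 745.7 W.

In absolute terms T_C = 257.05 K and T_H = 295.55 K, so ΔT = 38.50 K.
COP_Carnot = T_H/ΔT = 295.55/38.50 = 7.677.
Resistance heating needs Ẇ_res = Q̇_H = 52.90 hp; the reversible heat pump needs only Ẇ_hp = Q̇_H/COP = 6.891 hp.
Saving = 52.90 − 6.891 = 46.01 hp.

46.0 hp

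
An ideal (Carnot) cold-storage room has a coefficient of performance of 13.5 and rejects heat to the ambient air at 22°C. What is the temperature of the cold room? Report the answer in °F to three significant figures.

For a Carnot refrigerator COP_R = T_C/(T_H − T_C), so T_C = COP·T_H/(1 + COP).
With T_H = 295.15 K, T_C = 13.5 × 295.15/14.50 = 274.79 K.
Converting, 274.79 K = 34.96°F.

35.0 °F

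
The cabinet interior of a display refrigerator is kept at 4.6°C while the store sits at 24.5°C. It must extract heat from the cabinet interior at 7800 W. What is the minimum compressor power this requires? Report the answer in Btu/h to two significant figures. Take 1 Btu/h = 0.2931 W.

In absolute terms T_C = 277.75 K and T_H = 297.65 K, so ΔT = 19.90 K.
COP_Carnot = T_C/ΔT = 277.75/19.90 = 13.96.
Ẇ_min = Q̇/COP_Carnot = 7800/13.96 = 558.8 W = 1907 Btu/h.

1900 Btu/h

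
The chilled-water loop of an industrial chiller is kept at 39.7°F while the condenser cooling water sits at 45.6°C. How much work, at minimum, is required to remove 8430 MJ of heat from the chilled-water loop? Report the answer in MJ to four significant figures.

In absolute terms T_C = 277.43 K and T_H = 318.75 K, so ΔT = 41.32 K.
The reversible limit is COP_R = T_C/ΔT = 6.714, so W_min = Q_C/COP = Q_C·ΔT/T_C.
W_min = 8430 × 41.32/277.43 = 1256 MJ.

1256 MJ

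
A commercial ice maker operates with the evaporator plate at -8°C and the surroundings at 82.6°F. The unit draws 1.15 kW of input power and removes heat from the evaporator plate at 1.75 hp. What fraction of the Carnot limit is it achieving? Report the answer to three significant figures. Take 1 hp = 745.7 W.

Converting, Q̇_C = 1.750 hp = 1.305 kW, so COP_actual = Q̇_C/Ẇ = 1.305/1.150 = 1.135.
In absolute terms T_C = 265.15 K and T_H = 301.26 K, so ΔT = 36.11 K.
COP_Carnot = T_C/ΔT = 265.15/36.11 = 7.343.
η_II = COP_actual/COP_Carnot = 1.135/7.343 = 0.1545.

0.155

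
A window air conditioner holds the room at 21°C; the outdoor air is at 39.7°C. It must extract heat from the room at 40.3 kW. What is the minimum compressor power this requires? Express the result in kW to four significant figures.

2.562 kW

In absolute terms T_C = 294.15 K and T_H = 312.85 K, so ΔT = 18.70 K.
COP_Carnot = T_C/ΔT = 294.15/18.70 = 15.73.
Ẇ_min = Q̇/COP_Carnot = 40.30/15.73 = 2.562 kW.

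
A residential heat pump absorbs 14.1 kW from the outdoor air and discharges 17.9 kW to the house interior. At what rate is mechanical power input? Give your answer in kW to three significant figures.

3.80 kW

For a cyclic device the first law requires Q̇_H = Q̇_C + Ẇ.
Ẇ = Q̇_H − Q̇_C = 3.800 kW.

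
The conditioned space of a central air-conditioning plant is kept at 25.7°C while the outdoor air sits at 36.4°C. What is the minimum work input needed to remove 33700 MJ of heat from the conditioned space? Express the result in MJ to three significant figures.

In absolute terms T_C = 298.85 K and T_H = 309.55 K, so ΔT = 10.70 K.
The reversible limit is COP_R = T_C/ΔT = 27.93, so W_min = Q_C/COP = Q_C·ΔT/T_C.
W_min = 33700 × 10.70/298.85 = 1207 MJ.

1210 MJ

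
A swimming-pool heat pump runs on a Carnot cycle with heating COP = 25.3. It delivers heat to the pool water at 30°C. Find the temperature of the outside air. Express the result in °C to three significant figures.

18.0 °C

COP_HP = T_H/(T_H − T_C) gives T_H − T_C = T_H/COP.
With T_H = 303.15 K, T_C = 303.15 × (1 − 1/25.3) = 291.17 K.
Converting, 291.17 K = 18.02°C.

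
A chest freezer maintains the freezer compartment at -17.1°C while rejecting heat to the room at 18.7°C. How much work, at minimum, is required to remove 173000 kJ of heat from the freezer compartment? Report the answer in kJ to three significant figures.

24200 kJ

In absolute terms T_C = 256.05 K and T_H = 291.85 K, so ΔT = 35.80 K.
The reversible limit is COP_R = T_C/ΔT = 7.152, so W_min = Q_C/COP = Q_C·ΔT/T_C.
W_min = 173000 × 35.80/256.05 = 24190 kJ.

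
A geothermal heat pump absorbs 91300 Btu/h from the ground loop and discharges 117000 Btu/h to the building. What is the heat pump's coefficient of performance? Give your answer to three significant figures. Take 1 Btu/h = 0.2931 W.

4.55

The first law gives Q̇_H = Q̇_C + Ẇ, so the three rates are Q̇_C = 91300, Q̇_H = 117000, Ẇ = 25700 Btu/h.
COP_HP = Q̇_H/Ẇ = 117000/25700 = 4.553.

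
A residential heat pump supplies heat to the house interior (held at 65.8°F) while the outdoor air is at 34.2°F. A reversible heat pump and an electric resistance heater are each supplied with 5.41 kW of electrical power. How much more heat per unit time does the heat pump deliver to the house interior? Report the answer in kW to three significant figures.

84.6 kW

In absolute terms T_C = 274.37 K and T_H = 291.93 K, so ΔT = 17.56 K.
COP_Carnot = T_H/ΔT = 291.93/17.56 = 16.63.
The heat pump delivers Q̇_H = COP × Ẇ = 89.96 kW; the resistance heater delivers Ẇ = 5.410 kW.
Extra = (COP − 1)·Ẇ = 84.55 kW.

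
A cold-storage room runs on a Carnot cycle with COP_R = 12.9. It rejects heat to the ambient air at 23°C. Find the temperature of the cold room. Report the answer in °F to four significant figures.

For a Carnot refrigerator COP_R = T_C/(T_H − T_C), so T_C = COP·T_H/(1 + COP).
With T_H = 296.15 K, T_C = 12.9 × 296.15/13.90 = 274.84 K.
Converting, 274.84 K = 35.05°F.

35.05 °F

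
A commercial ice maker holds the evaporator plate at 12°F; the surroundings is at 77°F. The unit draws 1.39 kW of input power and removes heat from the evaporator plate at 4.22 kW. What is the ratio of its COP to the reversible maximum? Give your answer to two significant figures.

0.42

COP_actual = Q̇_C/Ẇ = 4.220/1.390 = 3.036.
In absolute terms T_C = 262.04 K and T_H = 298.15 K, so ΔT = 36.11 K.
COP_Carnot = T_C/ΔT = 262.04/36.11 = 7.256.
η_II = COP_actual/COP_Carnot = 3.036/7.256 = 0.4184.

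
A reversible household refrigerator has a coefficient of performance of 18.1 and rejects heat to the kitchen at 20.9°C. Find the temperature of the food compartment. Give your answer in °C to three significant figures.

For a Carnot refrigerator COP_R = T_C/(T_H − T_C), so T_C = COP·T_H/(1 + COP).
With T_H = 294.05 K, T_C = 18.1 × 294.05/19.10 = 278.65 K.
Converting, 278.65 K = 5.50°C.

5.50 °C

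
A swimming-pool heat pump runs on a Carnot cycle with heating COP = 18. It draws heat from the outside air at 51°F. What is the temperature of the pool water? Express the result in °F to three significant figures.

COP_HP = T_H/(T_H − T_C) rearranges to T_H = COP·T_C/(COP − 1).
With T_C = 283.71 K, T_H = 18 × 283.71/17.00 = 300.39 K.
Converting, 300.39 K = 81.04°F.

81.0 °F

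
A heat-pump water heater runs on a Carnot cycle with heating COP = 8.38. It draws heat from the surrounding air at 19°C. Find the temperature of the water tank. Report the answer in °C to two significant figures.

COP_HP = T_H/(T_H − T_C) rearranges to T_H = COP·T_C/(COP − 1).
With T_C = 292.15 K, T_H = 8.38 × 292.15/7.380 = 331.74 K.
Converting, 331.74 K = 58.59°C.

59 °C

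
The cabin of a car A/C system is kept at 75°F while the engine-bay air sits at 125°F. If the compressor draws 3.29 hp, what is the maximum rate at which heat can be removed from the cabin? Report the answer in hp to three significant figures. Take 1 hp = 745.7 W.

In absolute terms T_C = 297.04 K and T_H = 324.82 K, so ΔT = 27.78 K.
COP_Carnot = T_C/ΔT = 297.04/27.78 = 10.69.
Q̇_max = COP_Carnot × Ẇ = 10.69 × 3.290 hp = 35.18 hp.

35.2 hp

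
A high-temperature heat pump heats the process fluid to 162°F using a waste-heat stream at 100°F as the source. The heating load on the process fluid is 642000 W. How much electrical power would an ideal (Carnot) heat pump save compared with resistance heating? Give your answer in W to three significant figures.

In absolute terms T_C = 310.93 K and T_H = 345.37 K, so ΔT = 34.44 K.
COP_Carnot = T_H/ΔT = 345.37/34.44 = 10.03.
Resistance heating needs Ẇ_res = Q̇_H = 642000 W; the reversible heat pump needs only Ẇ_hp = Q̇_H/COP = 64030 W.
Saving = 642000 − 64030 = 578000 W.

578000 W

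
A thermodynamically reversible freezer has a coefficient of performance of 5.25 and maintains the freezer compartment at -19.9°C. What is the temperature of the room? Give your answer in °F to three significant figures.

COP_R = T_C/(T_H − T_C) gives T_H − T_C = T_C/COP.
With T_C = 253.25 K, T_H = 253.25 × (1 + 1/5.25) = 301.49 K.
Converting, 301.49 K = 83.01°F.

83.0 °F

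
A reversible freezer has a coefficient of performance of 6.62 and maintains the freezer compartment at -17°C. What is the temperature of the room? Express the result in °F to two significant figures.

COP_R = T_C/(T_H − T_C) gives T_H − T_C = T_C/COP.
With T_C = 256.15 K, T_H = 256.15 × (1 + 1/6.62) = 294.84 K.
Converting, 294.84 K = 71.05°F.

71 °F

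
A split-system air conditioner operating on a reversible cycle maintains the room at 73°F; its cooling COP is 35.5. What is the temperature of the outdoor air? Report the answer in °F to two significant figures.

88 °F

COP_R = T_C/(T_H − T_C) gives T_H − T_C = T_C/COP.
With T_C = 295.93 K, T_H = 295.93 × (1 + 1/35.5) = 304.26 K.
Converting, 304.26 K = 88.00°F.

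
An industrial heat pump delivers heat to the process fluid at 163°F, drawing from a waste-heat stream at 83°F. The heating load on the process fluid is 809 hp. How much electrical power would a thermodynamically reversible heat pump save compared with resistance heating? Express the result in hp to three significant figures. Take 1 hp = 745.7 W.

705 hp

In absolute terms T_C = 301.48 K and T_H = 345.93 K, so ΔT = 44.44 K.
COP_Carnot = T_H/ΔT = 345.93/44.44 = 7.783.
Resistance heating needs Ẇ_res = Q̇_H = 809.0 hp; the reversible heat pump needs only Ẇ_hp = Q̇_H/COP = 103.9 hp.
Saving = 809.0 − 103.9 = 705.1 hp.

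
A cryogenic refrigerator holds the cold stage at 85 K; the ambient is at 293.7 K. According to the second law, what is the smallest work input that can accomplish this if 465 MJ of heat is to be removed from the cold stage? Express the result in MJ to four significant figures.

The reservoir spacing is ΔT = 293.7 − 85 = 208.7 K.
The reversible limit is COP_R = T_C/ΔT = 0.4073, so W_min = Q_C/COP = Q_C·ΔT/T_C.
W_min = 465.0 × 208.7/85.00 = 1142 MJ.

1142 MJ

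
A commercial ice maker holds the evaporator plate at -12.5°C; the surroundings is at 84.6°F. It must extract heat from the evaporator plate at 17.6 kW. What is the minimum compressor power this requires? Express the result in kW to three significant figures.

In absolute terms T_C = 260.65 K and T_H = 302.37 K, so ΔT = 41.72 K.
COP_Carnot = T_C/ΔT = 260.65/41.72 = 6.247.
Ẇ_min = Q̇/COP_Carnot = 17.60/6.247 = 2.817 kW.

2.82 kW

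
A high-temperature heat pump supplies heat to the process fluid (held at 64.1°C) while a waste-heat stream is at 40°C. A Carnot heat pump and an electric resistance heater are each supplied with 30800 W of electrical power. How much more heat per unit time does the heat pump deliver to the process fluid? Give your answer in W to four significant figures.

In absolute terms T_C = 313.15 K and T_H = 337.25 K, so ΔT = 24.10 K.
COP_Carnot = T_H/ΔT = 337.25/24.10 = 13.99.
The heat pump delivers Q̇_H = COP × Ẇ = 431000 W; the resistance heater delivers Ẇ = 30800 W.
Extra = (COP − 1)·Ẇ = 400200 W.

400200 W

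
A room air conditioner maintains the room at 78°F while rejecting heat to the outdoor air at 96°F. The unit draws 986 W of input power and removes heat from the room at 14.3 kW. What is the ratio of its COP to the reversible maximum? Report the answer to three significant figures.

Converting, Q̇_C = 14.30 kW = 14300 W, so COP_actual = Q̇_C/Ẇ = 14300/986.0 = 14.50.
In absolute terms T_C = 298.71 K and T_H = 308.71 K, so ΔT = 10.00 K.
COP_Carnot = T_C/ΔT = 298.71/10.00 = 29.87.
η_II = COP_actual/COP_Carnot = 14.50/29.87 = 0.4855.

0.486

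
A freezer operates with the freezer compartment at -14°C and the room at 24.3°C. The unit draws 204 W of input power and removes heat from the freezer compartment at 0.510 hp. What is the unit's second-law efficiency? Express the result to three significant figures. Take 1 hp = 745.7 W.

0.276

Converting, Q̇_C = 0.5100 hp = 380.3 W, so COP_actual = Q̇_C/Ẇ = 380.3/204.0 = 1.864.
In absolute terms T_C = 259.15 K and T_H = 297.45 K, so ΔT = 38.30 K.
COP_Carnot = T_C/ΔT = 259.15/38.30 = 6.766.
η_II = COP_actual/COP_Carnot = 1.864/6.766 = 0.2755.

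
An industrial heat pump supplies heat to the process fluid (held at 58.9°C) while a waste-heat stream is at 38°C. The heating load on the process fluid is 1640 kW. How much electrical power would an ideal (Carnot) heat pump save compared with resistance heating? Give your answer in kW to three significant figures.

1540 kW

In absolute terms T_C = 311.15 K and T_H = 332.05 K, so ΔT = 20.90 K.
COP_Carnot = T_H/ΔT = 332.05/20.90 = 15.89.
Resistance heating needs Ẇ_res = Q̇_H = 1640 kW; the reversible heat pump needs only Ẇ_hp = Q̇_H/COP = 103.2 kW.
Saving = 1640 − 103.2 = 1537 kW.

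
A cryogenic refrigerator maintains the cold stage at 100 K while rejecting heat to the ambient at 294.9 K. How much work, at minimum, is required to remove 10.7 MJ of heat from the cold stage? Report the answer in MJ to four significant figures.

20.85 MJ

The reservoir spacing is ΔT = 294.9 − 100 = 194.9 K.
The reversible limit is COP_R = T_C/ΔT = 0.5131, so W_min = Q_C/COP = Q_C·ΔT/T_C.
W_min = 10.70 × 194.9/100.00 = 20.85 MJ.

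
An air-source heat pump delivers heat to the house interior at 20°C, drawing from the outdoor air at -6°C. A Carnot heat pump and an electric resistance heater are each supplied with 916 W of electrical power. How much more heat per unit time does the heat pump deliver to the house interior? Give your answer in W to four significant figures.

In absolute terms T_C = 267.15 K and T_H = 293.15 K, so ΔT = 26.00 K.
COP_Carnot = T_H/ΔT = 293.15/26.00 = 11.28.
The heat pump delivers Q̇_H = COP × Ẇ = 10330 W; the resistance heater delivers Ẇ = 916.0 W.
Extra = (COP − 1)·Ẇ = 9412 W.

9412 W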